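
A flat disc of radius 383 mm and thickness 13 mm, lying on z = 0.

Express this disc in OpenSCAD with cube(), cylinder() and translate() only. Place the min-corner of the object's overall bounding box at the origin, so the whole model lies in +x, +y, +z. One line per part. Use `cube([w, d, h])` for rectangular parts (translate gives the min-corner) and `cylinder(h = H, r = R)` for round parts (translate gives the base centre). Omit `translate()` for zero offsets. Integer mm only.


translate([383, 383, 0]) cylinder(h = 13, r = 383);


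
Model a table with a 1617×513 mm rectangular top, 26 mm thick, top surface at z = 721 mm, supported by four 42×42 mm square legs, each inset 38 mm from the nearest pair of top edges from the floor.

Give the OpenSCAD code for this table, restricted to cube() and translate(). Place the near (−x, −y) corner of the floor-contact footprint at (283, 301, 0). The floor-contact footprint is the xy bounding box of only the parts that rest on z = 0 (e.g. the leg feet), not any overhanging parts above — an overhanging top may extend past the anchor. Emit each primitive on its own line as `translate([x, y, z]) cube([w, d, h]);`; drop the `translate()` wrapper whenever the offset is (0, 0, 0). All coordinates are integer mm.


// leg_h = 721 - 26 = 695
translate([245, 263, 695]) cube([1617, 513, 26]);
translate([283, 301, 0]) cube([42, 42, 695]);
translate([1782, 301, 0]) cube([42, 42, 695]);
translate([283, 696, 0]) cube([42, 42, 695]);
translate([1782, 696, 0]) cube([42, 42, 695]);


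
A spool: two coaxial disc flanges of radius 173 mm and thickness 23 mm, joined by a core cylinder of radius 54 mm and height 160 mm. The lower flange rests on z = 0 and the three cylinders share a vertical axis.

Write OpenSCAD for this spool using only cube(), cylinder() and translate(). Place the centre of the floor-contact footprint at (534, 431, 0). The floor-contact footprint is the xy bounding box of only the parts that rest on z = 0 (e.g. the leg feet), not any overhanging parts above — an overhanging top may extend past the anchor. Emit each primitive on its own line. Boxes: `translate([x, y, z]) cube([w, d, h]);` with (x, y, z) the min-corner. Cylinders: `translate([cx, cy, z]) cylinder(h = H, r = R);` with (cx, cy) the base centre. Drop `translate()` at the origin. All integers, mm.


translate([534, 431, 0]) cylinder(h = 23, r = 173);
translate([534, 431, 23]) cylinder(h = 160, r = 54);
translate([534, 431, 183]) cylinder(h = 23, r = 173);


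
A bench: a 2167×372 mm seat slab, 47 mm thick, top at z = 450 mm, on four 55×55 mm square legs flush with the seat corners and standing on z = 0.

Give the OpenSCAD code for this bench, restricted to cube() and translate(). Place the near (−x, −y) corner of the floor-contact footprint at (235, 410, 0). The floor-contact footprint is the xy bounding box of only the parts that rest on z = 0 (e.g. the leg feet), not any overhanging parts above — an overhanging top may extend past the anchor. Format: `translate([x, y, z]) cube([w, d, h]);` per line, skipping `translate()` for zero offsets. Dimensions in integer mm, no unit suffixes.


translate([235, 410, 403]) cube([2167, 372, 47]);
translate([235, 410, 0]) cube([55, 55, 403]);
translate([235, 727, 0]) cube([55, 55, 403]);
translate([2347, 410, 0]) cube([55, 55, 403]);
translate([2347, 727, 0]) cube([55, 55, 403]);


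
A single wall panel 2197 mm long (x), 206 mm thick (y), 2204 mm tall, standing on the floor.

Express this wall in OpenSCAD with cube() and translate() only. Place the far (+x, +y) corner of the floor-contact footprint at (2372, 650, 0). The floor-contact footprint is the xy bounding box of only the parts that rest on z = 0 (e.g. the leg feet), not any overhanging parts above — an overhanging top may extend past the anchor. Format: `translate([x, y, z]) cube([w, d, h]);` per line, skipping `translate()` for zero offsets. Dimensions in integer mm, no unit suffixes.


translate([175, 444, 0]) cube([2197, 206, 2204]);


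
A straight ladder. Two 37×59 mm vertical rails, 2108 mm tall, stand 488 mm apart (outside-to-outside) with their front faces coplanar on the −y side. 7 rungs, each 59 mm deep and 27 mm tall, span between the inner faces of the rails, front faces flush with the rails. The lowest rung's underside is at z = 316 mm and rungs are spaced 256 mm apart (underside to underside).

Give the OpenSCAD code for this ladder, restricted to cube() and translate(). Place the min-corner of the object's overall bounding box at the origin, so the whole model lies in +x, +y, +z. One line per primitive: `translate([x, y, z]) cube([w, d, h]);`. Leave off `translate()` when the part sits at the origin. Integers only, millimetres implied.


cube([37, 59, 2108]);
translate([451, 0, 0]) cube([37, 59, 2108]);
translate([37, 0, 316]) cube([414, 59, 27]);
translate([37, 0, 572]) cube([414, 59, 27]);
translate([37, 0, 828]) cube([414, 59, 27]);
translate([37, 0, 1084]) cube([414, 59, 27]);
translate([37, 0, 1340]) cube([414, 59, 27]);
translate([37, 0, 1596]) cube([414, 59, 27]);
translate([37, 0, 1852]) cube([414, 59, 27]);


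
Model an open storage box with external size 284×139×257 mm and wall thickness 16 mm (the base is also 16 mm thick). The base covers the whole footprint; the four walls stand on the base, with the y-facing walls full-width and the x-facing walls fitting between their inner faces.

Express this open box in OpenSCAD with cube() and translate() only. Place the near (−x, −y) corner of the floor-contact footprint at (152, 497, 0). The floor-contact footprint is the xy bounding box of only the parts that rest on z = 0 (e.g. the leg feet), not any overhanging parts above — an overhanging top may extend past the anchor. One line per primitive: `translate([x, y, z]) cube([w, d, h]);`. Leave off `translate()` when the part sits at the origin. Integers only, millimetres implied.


translate([152, 497, 0]) cube([284, 139, 16]);
translate([152, 497, 16]) cube([284, 16, 241]);
translate([152, 620, 16]) cube([284, 16, 241]);
translate([152, 513, 16]) cube([16, 107, 241]);
translate([420, 513, 16]) cube([16, 107, 241]);


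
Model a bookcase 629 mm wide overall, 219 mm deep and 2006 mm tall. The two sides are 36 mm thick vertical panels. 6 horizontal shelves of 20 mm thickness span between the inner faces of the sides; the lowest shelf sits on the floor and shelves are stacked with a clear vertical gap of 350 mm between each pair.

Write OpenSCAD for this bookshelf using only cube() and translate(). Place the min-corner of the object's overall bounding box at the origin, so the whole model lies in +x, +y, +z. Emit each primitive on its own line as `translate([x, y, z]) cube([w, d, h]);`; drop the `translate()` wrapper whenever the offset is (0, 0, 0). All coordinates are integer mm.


cube([36, 219, 2006]);
translate([593, 0, 0]) cube([36, 219, 2006]);
translate([36, 0, 0]) cube([557, 219, 20]);
translate([36, 0, 370]) cube([557, 219, 20]);
translate([36, 0, 740]) cube([557, 219, 20]);
translate([36, 0, 1110]) cube([557, 219, 20]);
translate([36, 0, 1480]) cube([557, 219, 20]);
translate([36, 0, 1850]) cube([557, 219, 20]);


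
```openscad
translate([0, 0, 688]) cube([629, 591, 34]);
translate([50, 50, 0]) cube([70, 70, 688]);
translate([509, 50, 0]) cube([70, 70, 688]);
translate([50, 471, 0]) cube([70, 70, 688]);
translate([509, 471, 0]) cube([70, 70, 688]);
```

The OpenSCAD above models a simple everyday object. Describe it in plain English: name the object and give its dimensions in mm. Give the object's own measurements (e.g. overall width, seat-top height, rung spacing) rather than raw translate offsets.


A rectangular dining table. The top is 629×591×34 mm with its upper surface at z = 722 mm. It stands on four 70×70 mm square legs, each inset 50 mm from the nearest pair of top edges, running from the floor to the underside of the top.


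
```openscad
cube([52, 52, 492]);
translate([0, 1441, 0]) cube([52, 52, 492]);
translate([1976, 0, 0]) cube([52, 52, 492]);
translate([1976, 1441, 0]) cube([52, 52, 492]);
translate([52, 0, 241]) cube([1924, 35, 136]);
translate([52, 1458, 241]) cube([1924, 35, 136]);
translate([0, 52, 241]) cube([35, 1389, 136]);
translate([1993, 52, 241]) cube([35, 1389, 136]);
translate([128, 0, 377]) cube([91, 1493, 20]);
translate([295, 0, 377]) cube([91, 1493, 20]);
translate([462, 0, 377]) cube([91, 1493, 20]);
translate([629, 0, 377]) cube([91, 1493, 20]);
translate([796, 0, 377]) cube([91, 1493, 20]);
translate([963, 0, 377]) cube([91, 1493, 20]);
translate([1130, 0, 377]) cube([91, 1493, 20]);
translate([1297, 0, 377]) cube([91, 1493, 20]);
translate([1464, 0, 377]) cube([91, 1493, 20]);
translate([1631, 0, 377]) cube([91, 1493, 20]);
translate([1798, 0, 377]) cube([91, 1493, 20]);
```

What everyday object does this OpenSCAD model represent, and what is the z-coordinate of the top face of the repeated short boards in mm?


A bed frame. The slat-top height is 397 mm.

Four posts, four rails, and a row of slats — a bed frame. Slats sit on the rails at z = 241 + 136 = 377; with slat thickness 20, the top is 397 mm.


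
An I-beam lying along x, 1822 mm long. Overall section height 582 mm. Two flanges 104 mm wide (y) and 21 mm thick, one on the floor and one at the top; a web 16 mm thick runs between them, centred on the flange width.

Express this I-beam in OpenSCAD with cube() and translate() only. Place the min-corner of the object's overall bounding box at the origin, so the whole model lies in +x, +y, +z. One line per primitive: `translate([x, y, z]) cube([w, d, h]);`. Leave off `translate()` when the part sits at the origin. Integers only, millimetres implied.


cube([1822, 104, 21]);
translate([0, 44, 21]) cube([1822, 16, 540]);
translate([0, 0, 561]) cube([1822, 104, 21]);


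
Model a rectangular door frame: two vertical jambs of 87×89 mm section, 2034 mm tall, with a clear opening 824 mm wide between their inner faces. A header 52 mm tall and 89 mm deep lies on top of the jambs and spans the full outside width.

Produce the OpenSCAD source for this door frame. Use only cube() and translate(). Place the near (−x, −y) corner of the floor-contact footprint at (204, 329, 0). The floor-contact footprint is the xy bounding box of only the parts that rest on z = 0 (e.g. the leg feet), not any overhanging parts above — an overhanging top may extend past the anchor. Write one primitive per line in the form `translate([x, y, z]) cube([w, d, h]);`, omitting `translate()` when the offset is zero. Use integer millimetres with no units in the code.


translate([204, 329, 0]) cube([87, 89, 2034]);
translate([1115, 329, 0]) cube([87, 89, 2034]);
translate([204, 329, 2034]) cube([998, 89, 52]);


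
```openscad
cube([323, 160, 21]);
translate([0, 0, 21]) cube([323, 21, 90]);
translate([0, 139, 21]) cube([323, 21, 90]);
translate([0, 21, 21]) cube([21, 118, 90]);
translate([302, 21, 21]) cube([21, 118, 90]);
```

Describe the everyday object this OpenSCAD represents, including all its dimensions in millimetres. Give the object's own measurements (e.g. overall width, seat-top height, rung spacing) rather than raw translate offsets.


An open-topped rectangular box: outside dimensions 323×160×111 mm, with a uniform wall and base thickness of 21 mm. The base is a full 323×160 slab on the floor; four walls sit on top of the base. The front and back walls (the −y and +y sides) span the full width; the two side walls fit between them.


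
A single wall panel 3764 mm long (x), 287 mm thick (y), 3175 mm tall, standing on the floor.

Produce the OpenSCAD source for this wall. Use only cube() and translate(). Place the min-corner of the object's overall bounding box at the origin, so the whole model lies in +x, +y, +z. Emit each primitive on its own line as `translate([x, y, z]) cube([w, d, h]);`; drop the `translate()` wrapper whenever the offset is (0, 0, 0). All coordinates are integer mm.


cube([3764, 287, 3175]);


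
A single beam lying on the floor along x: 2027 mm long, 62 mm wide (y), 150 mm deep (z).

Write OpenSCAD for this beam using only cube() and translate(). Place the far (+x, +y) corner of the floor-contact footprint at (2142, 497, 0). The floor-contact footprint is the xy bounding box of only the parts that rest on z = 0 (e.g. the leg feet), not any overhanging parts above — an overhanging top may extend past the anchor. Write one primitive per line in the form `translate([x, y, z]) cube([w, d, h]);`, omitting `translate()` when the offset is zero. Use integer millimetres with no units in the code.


translate([115, 435, 0]) cube([2027, 62, 150]);


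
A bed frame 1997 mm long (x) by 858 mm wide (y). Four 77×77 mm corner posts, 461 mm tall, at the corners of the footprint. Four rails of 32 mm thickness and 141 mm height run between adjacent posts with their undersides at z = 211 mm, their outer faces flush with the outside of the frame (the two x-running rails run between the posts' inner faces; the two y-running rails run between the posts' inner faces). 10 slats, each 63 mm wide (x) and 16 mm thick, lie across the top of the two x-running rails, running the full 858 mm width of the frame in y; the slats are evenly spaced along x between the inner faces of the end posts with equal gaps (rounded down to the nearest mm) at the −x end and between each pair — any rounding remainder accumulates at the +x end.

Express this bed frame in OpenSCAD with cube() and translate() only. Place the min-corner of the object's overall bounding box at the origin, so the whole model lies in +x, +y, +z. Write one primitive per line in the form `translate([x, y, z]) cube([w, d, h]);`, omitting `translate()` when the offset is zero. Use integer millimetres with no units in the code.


cube([77, 77, 461]);
translate([0, 781, 0]) cube([77, 77, 461]);
translate([1920, 0, 0]) cube([77, 77, 461]);
translate([1920, 781, 0]) cube([77, 77, 461]);
translate([77, 0, 211]) cube([1843, 32, 141]);
translate([77, 826, 211]) cube([1843, 32, 141]);
translate([0, 77, 211]) cube([32, 704, 141]);
translate([1965, 77, 211]) cube([32, 704, 141]);
translate([187, 0, 352]) cube([63, 858, 16]);
translate([360, 0, 352]) cube([63, 858, 16]);
translate([533, 0, 352]) cube([63, 858, 16]);
translate([706, 0, 352]) cube([63, 858, 16]);
translate([879, 0, 352]) cube([63, 858, 16]);
translate([1052, 0, 352]) cube([63, 858, 16]);
translate([1225, 0, 352]) cube([63, 858, 16]);
translate([1398, 0, 352]) cube([63, 858, 16]);
translate([1571, 0, 352]) cube([63, 858, 16]);
translate([1744, 0, 352]) cube([63, 858, 16]);


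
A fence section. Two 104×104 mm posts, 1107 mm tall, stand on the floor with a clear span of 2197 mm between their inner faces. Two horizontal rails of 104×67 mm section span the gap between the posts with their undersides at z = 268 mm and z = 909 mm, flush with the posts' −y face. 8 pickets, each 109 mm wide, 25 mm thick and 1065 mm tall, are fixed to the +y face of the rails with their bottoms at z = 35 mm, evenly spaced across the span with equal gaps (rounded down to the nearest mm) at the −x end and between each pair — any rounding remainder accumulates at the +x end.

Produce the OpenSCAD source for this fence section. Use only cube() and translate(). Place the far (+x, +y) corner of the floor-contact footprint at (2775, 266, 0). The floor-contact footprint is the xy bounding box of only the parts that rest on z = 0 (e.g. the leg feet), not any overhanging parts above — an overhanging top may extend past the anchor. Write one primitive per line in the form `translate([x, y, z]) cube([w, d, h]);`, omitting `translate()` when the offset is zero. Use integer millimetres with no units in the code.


translate([370, 162, 0]) cube([104, 104, 1107]);
translate([2671, 162, 0]) cube([104, 104, 1107]);
translate([474, 162, 268]) cube([2197, 104, 67]);
translate([474, 162, 909]) cube([2197, 104, 67]);
translate([621, 266, 35]) cube([109, 25, 1065]);
translate([877, 266, 35]) cube([109, 25, 1065]);
translate([1133, 266, 35]) cube([109, 25, 1065]);
translate([1389, 266, 35]) cube([109, 25, 1065]);
translate([1645, 266, 35]) cube([109, 25, 1065]);
translate([1901, 266, 35]) cube([109, 25, 1065]);
translate([2157, 266, 35]) cube([109, 25, 1065]);
translate([2413, 266, 35]) cube([109, 25, 1065]);


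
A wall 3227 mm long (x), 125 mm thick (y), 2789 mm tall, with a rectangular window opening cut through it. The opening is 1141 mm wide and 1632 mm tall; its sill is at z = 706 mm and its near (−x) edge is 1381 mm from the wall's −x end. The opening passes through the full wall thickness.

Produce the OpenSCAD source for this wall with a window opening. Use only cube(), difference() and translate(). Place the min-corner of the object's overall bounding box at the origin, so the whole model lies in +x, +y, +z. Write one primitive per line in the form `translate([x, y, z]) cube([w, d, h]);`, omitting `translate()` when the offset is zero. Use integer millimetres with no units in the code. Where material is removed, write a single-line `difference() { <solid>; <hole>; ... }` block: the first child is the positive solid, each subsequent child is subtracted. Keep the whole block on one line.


difference() { cube([3227, 125, 2789]); translate([1381, 0, 706]) cube([1141, 125, 1632]); }


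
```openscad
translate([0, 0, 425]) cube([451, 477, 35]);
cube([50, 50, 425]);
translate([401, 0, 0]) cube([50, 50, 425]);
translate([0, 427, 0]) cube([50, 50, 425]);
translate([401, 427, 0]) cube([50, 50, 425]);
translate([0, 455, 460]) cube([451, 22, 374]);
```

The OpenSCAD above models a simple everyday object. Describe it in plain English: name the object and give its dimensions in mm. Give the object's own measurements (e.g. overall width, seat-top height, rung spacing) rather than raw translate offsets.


A chair. The seat is a 451×477×35 mm slab with its top at z = 460 mm, on four 50×50 mm corner legs (flush with the seat edges, standing on z = 0). A flat backrest 22 mm thick, 374 mm tall, spans the full seat width and rises from the seat top along its +y edge, rear face flush with the rear of the seat.


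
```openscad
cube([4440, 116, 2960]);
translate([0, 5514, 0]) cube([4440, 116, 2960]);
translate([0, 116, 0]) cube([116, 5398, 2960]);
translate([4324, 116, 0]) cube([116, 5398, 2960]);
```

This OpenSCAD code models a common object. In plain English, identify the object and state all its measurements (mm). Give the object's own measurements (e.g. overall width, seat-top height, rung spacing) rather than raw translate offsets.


The wall frame of a small rectangular building: four walls, each 2960 mm tall and 116 mm thick, enclosing a footprint 4440 mm (x) by 5630 mm (y) outside-to-outside, with no floor or roof. The front and back walls (the −y and +y sides) span the full width; the two side walls fit between them.


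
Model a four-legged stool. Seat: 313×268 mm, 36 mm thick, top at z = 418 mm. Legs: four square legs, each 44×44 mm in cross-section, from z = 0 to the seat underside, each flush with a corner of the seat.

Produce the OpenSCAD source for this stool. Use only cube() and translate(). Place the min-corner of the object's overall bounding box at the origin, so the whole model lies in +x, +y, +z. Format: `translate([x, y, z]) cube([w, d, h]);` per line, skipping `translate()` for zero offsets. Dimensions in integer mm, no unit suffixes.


translate([0, 0, 382]) cube([313, 268, 36]);
cube([44, 44, 382]);
translate([269, 0, 0]) cube([44, 44, 382]);
translate([0, 224, 0]) cube([44, 44, 382]);
translate([269, 224, 0]) cube([44, 44, 382]);


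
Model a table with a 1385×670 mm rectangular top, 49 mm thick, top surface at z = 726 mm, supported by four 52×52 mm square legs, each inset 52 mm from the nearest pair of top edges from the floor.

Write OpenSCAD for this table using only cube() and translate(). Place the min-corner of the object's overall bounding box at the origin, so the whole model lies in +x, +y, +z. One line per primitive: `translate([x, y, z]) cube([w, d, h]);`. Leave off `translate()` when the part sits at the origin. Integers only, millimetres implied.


translate([0, 0, 677]) cube([1385, 670, 49]);
translate([52, 52, 0]) cube([52, 52, 677]);
translate([1281, 52, 0]) cube([52, 52, 677]);
translate([52, 566, 0]) cube([52, 52, 677]);
translate([1281, 566, 0]) cube([52, 52, 677]);


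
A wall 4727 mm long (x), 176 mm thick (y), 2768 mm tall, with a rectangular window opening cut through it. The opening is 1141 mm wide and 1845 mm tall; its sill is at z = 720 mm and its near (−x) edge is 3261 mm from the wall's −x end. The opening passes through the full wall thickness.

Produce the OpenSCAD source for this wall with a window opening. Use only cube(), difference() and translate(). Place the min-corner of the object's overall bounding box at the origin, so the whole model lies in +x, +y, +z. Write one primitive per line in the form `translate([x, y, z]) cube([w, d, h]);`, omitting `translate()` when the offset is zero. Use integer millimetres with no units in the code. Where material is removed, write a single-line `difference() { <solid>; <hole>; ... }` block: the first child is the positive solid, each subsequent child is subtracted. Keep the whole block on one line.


difference() { cube([4727, 176, 2768]); translate([3261, 0, 720]) cube([1141, 176, 1845]); }


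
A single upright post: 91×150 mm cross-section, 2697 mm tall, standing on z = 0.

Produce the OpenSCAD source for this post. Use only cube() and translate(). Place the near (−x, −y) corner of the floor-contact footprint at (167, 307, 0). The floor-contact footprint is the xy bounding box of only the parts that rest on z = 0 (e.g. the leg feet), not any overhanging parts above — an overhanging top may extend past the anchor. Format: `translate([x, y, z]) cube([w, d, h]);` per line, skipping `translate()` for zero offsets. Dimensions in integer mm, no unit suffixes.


translate([167, 307, 0]) cube([91, 150, 2697]);


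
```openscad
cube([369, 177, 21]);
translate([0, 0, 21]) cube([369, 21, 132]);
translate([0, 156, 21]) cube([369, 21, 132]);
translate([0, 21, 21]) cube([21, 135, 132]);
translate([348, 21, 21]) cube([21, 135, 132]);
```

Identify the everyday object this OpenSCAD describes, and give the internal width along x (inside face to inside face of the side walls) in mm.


An open box. The internal width is 327 mm.

A 369×177 base slab with four walls standing on it — an open box. The base is 369 mm wide and the walls are 21 mm thick, so the internal width is 369 − 2 × 21 = 327 mm.


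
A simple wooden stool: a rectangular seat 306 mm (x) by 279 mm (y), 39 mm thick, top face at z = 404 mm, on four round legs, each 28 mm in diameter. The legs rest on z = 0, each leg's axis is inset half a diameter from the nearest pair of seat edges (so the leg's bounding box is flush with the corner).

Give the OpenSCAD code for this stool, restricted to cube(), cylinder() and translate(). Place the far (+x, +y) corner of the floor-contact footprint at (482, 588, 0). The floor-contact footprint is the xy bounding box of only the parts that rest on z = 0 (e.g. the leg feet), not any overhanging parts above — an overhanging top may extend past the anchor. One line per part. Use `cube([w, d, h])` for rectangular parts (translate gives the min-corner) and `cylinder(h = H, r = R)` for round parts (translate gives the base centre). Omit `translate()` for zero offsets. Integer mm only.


translate([176, 309, 365]) cube([306, 279, 39]);
translate([190, 323, 0]) cylinder(h = 365, r = 14);
translate([468, 323, 0]) cylinder(h = 365, r = 14);
translate([190, 574, 0]) cylinder(h = 365, r = 14);
translate([468, 574, 0]) cylinder(h = 365, r = 14);


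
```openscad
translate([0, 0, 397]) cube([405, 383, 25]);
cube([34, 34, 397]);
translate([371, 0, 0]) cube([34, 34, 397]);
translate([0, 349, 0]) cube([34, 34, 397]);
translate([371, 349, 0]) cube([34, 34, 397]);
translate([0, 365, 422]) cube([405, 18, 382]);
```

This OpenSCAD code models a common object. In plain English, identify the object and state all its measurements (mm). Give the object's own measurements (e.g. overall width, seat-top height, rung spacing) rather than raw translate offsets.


A chair. The seat is a 405×383×25 mm slab with its top at z = 422 mm, on four 34×34 mm corner legs (flush with the seat edges, standing on z = 0). A flat backrest 18 mm thick, 382 mm tall, spans the full seat width and rises from the seat top along its +y edge, rear face flush with the rear of the seat.


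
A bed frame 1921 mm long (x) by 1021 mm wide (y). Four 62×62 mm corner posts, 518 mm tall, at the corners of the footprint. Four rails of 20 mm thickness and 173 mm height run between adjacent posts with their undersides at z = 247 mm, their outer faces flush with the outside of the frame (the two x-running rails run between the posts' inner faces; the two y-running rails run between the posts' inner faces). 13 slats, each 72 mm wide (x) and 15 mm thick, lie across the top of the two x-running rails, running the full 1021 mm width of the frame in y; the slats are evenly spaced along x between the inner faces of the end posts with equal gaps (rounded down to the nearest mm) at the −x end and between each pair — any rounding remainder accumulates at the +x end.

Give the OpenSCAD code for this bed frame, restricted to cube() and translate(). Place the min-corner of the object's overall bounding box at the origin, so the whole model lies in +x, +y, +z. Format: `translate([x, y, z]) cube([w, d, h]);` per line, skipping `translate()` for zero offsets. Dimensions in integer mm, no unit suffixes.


// slat z = rail_z + rail_h = 247 + 173 = 420
// slat gap = ⌊(1797 − 13·72) / 14⌋ = 61
cube([62, 62, 518]);
translate([0, 959, 0]) cube([62, 62, 518]);
translate([1859, 0, 0]) cube([62, 62, 518]);
translate([1859, 959, 0]) cube([62, 62, 518]);
translate([62, 0, 247]) cube([1797, 20, 173]);
translate([62, 1001, 247]) cube([1797, 20, 173]);
translate([0, 62, 247]) cube([20, 897, 173]);
translate([1901, 62, 247]) cube([20, 897, 173]);
translate([123, 0, 420]) cube([72, 1021, 15]);
translate([256, 0, 420]) cube([72, 1021, 15]);
translate([389, 0, 420]) cube([72, 1021, 15]);
translate([522, 0, 420]) cube([72, 1021, 15]);
translate([655, 0, 420]) cube([72, 1021, 15]);
translate([788, 0, 420]) cube([72, 1021, 15]);
translate([921, 0, 420]) cube([72, 1021, 15]);
translate([1054, 0, 420]) cube([72, 1021, 15]);
translate([1187, 0, 420]) cube([72, 1021, 15]);
translate([1320, 0, 420]) cube([72, 1021, 15]);
translate([1453, 0, 420]) cube([72, 1021, 15]);
translate([1586, 0, 420]) cube([72, 1021, 15]);
translate([1719, 0, 420]) cube([72, 1021, 15]);


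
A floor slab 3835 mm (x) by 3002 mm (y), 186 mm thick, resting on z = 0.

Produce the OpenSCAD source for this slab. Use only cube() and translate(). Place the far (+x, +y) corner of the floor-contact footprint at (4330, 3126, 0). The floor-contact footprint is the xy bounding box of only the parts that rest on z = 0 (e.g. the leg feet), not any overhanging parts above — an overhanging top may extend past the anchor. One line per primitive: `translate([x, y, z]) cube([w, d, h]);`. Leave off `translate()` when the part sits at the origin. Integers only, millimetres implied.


translate([495, 124, 0]) cube([3835, 3002, 186]);


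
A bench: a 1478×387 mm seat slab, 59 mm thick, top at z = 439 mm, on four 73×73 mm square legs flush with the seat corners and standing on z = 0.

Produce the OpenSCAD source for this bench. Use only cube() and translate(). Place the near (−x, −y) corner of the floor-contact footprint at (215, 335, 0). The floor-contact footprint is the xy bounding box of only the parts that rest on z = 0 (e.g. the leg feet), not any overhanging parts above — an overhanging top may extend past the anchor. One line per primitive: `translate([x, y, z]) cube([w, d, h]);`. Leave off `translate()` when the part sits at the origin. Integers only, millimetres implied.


translate([215, 335, 380]) cube([1478, 387, 59]);
translate([215, 335, 0]) cube([73, 73, 380]);
translate([215, 649, 0]) cube([73, 73, 380]);
translate([1620, 335, 0]) cube([73, 73, 380]);
translate([1620, 649, 0]) cube([73, 73, 380]);


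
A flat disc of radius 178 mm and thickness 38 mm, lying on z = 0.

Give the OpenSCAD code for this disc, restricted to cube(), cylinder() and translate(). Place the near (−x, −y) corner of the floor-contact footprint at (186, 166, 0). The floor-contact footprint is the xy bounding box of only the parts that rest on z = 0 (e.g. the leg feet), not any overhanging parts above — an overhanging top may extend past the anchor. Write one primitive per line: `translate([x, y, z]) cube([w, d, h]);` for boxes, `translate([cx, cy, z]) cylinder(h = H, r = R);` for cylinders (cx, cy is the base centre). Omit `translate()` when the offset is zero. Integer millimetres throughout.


translate([364, 344, 0]) cylinder(h = 38, r = 178);


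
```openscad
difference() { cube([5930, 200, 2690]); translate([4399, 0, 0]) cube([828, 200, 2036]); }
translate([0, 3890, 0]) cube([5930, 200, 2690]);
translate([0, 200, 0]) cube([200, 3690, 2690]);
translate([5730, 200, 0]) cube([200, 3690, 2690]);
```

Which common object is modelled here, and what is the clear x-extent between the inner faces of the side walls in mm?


A single room. The interior width is 5530 mm.

Four walls enclosing a rectangle with a door in the front wall — a room. Outside width 5930 minus two 200 mm walls gives 5530 mm.


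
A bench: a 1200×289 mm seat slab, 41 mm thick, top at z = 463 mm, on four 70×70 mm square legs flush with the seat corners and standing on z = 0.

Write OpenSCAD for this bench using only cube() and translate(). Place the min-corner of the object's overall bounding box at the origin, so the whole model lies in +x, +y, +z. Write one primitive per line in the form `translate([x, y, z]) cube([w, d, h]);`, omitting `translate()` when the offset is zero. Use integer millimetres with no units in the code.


// leg_h = 463 − 41 = 422
translate([0, 0, 422]) cube([1200, 289, 41]);
cube([70, 70, 422]);
translate([0, 219, 0]) cube([70, 70, 422]);
translate([1130, 0, 0]) cube([70, 70, 422]);
translate([1130, 219, 0]) cube([70, 70, 422]);


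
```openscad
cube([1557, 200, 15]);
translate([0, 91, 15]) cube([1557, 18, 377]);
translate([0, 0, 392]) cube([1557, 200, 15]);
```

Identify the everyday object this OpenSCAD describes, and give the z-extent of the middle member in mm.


An I-beam. The web height is 377 mm.

Two wide flanges with a thin centred web — an I-beam. Overall 407 mm minus two 15 mm flanges gives a web of 407 − 2·15 = 377 mm.


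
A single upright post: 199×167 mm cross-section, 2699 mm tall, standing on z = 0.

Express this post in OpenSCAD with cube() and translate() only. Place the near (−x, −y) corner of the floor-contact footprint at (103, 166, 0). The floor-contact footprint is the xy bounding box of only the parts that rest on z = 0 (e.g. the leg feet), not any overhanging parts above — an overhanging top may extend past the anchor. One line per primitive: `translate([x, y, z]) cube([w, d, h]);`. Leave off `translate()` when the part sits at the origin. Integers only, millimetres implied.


translate([103, 166, 0]) cube([199, 167, 2699]);


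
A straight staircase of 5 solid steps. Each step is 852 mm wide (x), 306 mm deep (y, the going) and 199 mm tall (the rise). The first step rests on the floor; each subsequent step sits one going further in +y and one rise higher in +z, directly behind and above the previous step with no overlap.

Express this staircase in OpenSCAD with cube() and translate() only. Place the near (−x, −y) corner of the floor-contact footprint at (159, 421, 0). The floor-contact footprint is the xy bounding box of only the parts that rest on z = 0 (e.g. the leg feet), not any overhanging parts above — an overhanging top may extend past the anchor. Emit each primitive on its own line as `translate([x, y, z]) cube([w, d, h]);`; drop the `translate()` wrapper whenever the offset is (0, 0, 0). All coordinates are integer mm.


translate([159, 421, 0]) cube([852, 306, 199]);
translate([159, 727, 199]) cube([852, 306, 199]);
translate([159, 1033, 398]) cube([852, 306, 199]);
translate([159, 1339, 597]) cube([852, 306, 199]);
translate([159, 1645, 796]) cube([852, 306, 199]);


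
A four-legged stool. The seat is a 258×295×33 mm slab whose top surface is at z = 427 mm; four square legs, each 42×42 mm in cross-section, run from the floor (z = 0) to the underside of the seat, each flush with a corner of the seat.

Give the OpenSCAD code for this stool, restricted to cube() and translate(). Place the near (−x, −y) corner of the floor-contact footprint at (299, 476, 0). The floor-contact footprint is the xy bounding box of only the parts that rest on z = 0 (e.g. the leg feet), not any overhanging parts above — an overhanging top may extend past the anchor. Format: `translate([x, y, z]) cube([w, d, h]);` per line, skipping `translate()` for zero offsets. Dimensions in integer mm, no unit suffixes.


translate([299, 476, 394]) cube([258, 295, 33]);
translate([299, 476, 0]) cube([42, 42, 394]);
translate([515, 476, 0]) cube([42, 42, 394]);
translate([299, 729, 0]) cube([42, 42, 394]);
translate([515, 729, 0]) cube([42, 42, 394]);


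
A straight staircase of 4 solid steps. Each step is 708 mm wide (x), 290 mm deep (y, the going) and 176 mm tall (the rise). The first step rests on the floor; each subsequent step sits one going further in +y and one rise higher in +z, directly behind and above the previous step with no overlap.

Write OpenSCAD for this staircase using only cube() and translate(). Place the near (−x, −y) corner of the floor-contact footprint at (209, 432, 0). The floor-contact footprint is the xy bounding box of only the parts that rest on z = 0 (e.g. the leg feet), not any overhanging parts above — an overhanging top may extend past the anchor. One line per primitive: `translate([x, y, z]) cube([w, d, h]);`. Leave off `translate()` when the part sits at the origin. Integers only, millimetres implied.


translate([209, 432, 0]) cube([708, 290, 176]);
translate([209, 722, 176]) cube([708, 290, 176]);
translate([209, 1012, 352]) cube([708, 290, 176]);
translate([209, 1302, 528]) cube([708, 290, 176]);


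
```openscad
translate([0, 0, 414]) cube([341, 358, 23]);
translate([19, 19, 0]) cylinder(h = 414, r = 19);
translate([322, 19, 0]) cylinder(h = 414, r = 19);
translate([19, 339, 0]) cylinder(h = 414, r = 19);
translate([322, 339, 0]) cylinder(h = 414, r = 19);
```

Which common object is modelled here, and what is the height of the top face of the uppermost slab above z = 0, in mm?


A stool. The seat height is 437 mm.

A 341×358×23 slab at z = 414 on four corner cylinders — a stool. The seat top is 414 + 23 = 437 mm.


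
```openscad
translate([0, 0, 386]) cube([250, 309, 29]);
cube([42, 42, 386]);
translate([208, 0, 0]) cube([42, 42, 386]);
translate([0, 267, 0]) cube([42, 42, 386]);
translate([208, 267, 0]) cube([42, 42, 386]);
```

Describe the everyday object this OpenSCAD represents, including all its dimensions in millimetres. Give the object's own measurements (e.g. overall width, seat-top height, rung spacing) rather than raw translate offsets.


A simple wooden stool: a rectangular seat 250 mm (x) by 309 mm (y), 29 mm thick, top face at z = 415 mm, on four square legs, each 42×42 mm in cross-section. The legs rest on z = 0, each flush with a corner of the seat.


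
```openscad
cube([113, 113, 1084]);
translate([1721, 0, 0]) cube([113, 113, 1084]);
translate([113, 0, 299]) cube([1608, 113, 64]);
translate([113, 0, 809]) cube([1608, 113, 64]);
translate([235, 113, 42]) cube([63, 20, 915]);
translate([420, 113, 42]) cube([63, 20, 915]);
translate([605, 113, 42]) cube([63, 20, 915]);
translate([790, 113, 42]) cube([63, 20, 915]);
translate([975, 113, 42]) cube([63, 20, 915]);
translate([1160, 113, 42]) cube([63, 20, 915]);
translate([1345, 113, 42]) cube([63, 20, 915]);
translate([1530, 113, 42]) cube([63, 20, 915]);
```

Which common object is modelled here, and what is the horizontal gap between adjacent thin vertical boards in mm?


A fence section. The picket gap is 122 mm.

Two posts, two rails, 8 pickets — a fence section. Span 1608 mm holds 8 pickets of 63 mm with 9 equal gaps: ⌊(1608 − 8·63) / 9⌋ = 122 mm.


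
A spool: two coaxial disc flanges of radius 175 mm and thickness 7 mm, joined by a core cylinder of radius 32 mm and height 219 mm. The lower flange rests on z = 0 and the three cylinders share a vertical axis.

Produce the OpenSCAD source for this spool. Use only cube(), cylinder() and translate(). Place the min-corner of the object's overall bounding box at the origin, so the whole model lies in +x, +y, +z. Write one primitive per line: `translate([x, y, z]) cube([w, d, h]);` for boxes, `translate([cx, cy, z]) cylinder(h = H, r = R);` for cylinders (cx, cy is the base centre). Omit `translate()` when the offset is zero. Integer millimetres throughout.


translate([175, 175, 0]) cylinder(h = 7, r = 175);
translate([175, 175, 7]) cylinder(h = 219, r = 32);
translate([175, 175, 226]) cylinder(h = 7, r = 175);


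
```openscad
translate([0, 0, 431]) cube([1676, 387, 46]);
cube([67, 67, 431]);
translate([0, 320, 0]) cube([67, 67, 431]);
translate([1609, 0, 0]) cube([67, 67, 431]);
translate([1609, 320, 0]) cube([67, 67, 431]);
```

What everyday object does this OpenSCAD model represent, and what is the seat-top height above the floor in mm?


A bench. The seat-top height is 477 mm.

A long slab on four corner posts — a bench. The slab sits at z = 431 with thickness 46, so the top is 431 + 46 = 477 mm.


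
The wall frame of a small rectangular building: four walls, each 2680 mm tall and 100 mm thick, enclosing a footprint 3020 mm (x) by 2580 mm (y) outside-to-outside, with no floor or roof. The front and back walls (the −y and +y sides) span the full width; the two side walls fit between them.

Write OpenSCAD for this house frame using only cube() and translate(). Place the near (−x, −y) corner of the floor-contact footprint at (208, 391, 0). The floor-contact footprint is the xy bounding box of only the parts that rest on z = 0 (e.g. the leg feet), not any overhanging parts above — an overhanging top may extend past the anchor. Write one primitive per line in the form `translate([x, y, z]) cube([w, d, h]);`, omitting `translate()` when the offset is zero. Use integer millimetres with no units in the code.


translate([208, 391, 0]) cube([3020, 100, 2680]);
translate([208, 2871, 0]) cube([3020, 100, 2680]);
translate([208, 491, 0]) cube([100, 2380, 2680]);
translate([3128, 491, 0]) cube([100, 2380, 2680]);


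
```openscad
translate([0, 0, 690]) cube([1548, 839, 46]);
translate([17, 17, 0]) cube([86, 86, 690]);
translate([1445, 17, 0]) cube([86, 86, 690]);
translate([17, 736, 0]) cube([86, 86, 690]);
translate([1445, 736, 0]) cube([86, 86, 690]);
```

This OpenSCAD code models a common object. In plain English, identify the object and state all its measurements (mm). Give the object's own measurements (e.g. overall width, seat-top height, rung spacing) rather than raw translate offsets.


A table: top 1548 mm (x) × 839 mm (y), 46 mm thick, upper face at z = 736 mm, on four 86×86 mm square legs, each inset 17 mm from the nearest pair of top edges from z = 0 to the bottom of the top.


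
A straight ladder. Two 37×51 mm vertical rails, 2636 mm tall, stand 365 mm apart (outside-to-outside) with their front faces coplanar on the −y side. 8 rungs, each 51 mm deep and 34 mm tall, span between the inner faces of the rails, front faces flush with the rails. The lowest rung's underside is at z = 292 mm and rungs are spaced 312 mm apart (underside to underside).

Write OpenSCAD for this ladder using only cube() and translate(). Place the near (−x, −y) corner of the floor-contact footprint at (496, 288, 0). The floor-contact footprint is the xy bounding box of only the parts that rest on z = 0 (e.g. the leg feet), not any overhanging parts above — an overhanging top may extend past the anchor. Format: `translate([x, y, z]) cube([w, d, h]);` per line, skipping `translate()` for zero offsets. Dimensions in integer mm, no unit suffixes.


translate([496, 288, 0]) cube([37, 51, 2636]);
translate([824, 288, 0]) cube([37, 51, 2636]);
translate([533, 288, 292]) cube([291, 51, 34]);
translate([533, 288, 604]) cube([291, 51, 34]);
translate([533, 288, 916]) cube([291, 51, 34]);
translate([533, 288, 1228]) cube([291, 51, 34]);
translate([533, 288, 1540]) cube([291, 51, 34]);
translate([533, 288, 1852]) cube([291, 51, 34]);
translate([533, 288, 2164]) cube([291, 51, 34]);
translate([533, 288, 2476]) cube([291, 51, 34]);
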